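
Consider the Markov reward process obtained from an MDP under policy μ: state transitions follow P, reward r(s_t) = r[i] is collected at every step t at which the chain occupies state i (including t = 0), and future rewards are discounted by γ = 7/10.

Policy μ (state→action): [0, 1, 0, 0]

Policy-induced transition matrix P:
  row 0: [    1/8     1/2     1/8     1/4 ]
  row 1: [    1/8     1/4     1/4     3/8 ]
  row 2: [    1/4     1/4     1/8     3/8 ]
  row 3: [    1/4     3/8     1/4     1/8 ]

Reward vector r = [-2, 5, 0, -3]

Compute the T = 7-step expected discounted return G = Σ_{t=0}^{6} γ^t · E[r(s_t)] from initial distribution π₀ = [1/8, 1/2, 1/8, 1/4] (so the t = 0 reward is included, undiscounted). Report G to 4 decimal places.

t=0: π = [0.1250, 0.5000, 0.1250, 0.2500], E[r] = 1.5000, γ^t·E[r] = 1.500000, running G = 1.500000
t=1: π = [0.1719, 0.3125, 0.2188, 0.2969], E[r] = 0.3281, γ^t·E[r] = 0.229688, running G = 1.729688
t=2: π = [0.1895, 0.3301, 0.2012, 0.2793], E[r] = 0.4336, γ^t·E[r] = 0.212461, running G = 1.942148
t=3: π = [0.1851, 0.3323, 0.2012, 0.2815], E[r] = 0.4468, γ^t·E[r] = 0.153245, running G = 2.095393
t=4: π = [0.1853, 0.3315, 0.2017, 0.2815], E[r] = 0.4421, γ^t·E[r] = 0.106150, running G = 2.201543
t=5: π = [0.1854, 0.3315, 0.2016, 0.2815], E[r] = 0.4424, γ^t·E[r] = 0.074357, running G = 2.275900
t=6: π = [0.1854, 0.3315, 0.2016, 0.2815], E[r] = 0.4425, γ^t·E[r] = 0.052062, running G = 2.327962

G = 2.3280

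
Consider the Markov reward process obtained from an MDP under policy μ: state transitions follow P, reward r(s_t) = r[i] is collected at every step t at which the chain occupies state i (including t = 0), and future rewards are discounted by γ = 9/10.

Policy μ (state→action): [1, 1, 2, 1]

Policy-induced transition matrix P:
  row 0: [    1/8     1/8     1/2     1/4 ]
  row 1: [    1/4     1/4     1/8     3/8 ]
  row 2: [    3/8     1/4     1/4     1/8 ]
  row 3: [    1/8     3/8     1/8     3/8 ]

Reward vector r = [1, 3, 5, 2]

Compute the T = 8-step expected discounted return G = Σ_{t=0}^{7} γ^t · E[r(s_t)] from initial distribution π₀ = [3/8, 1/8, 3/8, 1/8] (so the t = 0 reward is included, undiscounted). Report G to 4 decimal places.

G = 15.9751

t=0: π = [0.3750, 0.1250, 0.3750, 0.1250], E[r] = 2.8750, γ^t·E[r] = 2.875000, running G = 2.875000
t=1: π = [0.2344, 0.2188, 0.3125, 0.2344], E[r] = 2.9219, γ^t·E[r] = 2.629688, running G = 5.504688
t=2: π = [0.2305, 0.2500, 0.2520, 0.2676], E[r] = 2.7754, γ^t·E[r] = 2.248066, running G = 7.752754
t=3: π = [0.2192, 0.2546, 0.2429, 0.2832], E[r] = 2.7642, γ^t·E[r] = 2.015073, running G = 9.767827
t=4: π = [0.2176, 0.2580, 0.2376, 0.2869], E[r] = 2.7532, γ^t·E[r] = 1.806357, running G = 11.574184
t=5: π = [0.2166, 0.2587, 0.2363, 0.2884], E[r] = 2.7509, γ^t·E[r] = 1.624359, running G = 13.198543
t=6: π = [0.2164, 0.2590, 0.2358, 0.2888], E[r] = 2.7499, γ^t·E[r] = 1.461409, running G = 14.659951
t=7: π = [0.2163, 0.2591, 0.2356, 0.2890], E[r] = 2.7496, γ^t·E[r] = 1.315130, running G = 15.975081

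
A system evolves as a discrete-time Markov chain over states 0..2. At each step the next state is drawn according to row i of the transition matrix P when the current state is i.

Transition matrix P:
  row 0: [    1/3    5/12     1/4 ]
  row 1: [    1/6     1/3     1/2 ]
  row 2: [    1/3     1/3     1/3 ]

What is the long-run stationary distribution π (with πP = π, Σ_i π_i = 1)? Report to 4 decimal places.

π = [0.2740, 0.3562, 0.3699]

Balance equations π_j = Σ_i π_i·P[i][j]:
  π_0 = 1/3·π_0 + 1/6·π_1 + 1/3·π_2
  π_1 = 5/12·π_0 + 1/3·π_1 + 1/3·π_2
  normalize: π_0 + π_1 + π_2 = 1
Solving the linear system gives exactly π = [20/73, 26/73, 27/73].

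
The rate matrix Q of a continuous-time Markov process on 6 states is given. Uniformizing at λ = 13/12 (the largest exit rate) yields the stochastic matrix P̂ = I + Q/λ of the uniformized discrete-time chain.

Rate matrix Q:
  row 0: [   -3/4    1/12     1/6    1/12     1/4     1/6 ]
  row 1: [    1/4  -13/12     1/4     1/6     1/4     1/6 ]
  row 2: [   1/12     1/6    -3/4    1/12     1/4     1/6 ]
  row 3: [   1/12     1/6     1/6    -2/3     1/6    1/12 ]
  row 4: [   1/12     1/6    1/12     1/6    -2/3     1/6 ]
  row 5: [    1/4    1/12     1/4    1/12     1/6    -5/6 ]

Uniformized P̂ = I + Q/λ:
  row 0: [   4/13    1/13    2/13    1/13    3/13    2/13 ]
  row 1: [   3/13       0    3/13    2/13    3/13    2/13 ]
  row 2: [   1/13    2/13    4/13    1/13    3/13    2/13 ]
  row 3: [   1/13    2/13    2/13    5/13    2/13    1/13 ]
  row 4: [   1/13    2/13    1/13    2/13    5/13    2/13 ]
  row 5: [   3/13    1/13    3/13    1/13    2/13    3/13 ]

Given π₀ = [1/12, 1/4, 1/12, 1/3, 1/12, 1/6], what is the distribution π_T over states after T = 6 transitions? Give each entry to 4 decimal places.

π = [0.1533, 0.1128, 0.1838, 0.1509, 0.2450, 0.1541]

t=0: π = [0.0833, 0.2500, 0.0833, 0.3333, 0.0833, 0.1667]
t=1: π = [0.1603, 0.0962, 0.1923, 0.2051, 0.2051, 0.1410]
t=2: π = [0.1504, 0.1159, 0.1859, 0.1632, 0.2357, 0.1489]
t=3: π = [0.1524, 0.1130, 0.1847, 0.1542, 0.2430, 0.1527]
t=4: π = [0.1530, 0.1130, 0.1840, 0.1518, 0.2445, 0.1537]
t=5: π = [0.1533, 0.1129, 0.1839, 0.1511, 0.2449, 0.1540]
t=6: π = [0.1533, 0.1128, 0.1838, 0.1509, 0.2450, 0.1541]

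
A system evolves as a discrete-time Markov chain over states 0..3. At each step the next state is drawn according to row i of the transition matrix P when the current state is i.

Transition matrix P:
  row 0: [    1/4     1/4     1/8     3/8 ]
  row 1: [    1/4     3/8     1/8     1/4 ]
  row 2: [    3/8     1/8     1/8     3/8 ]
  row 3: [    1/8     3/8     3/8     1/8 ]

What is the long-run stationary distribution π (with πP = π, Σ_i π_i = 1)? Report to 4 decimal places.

π = [0.2403, 0.2968, 0.1926, 0.2703]

Balance equations π_j = Σ_i π_i·P[i][j]:
  π_0 = 1/4·π_0 + 1/4·π_1 + 3/8·π_2 + 1/8·π_3
  π_1 = 1/4·π_0 + 3/8·π_1 + 1/8·π_2 + 3/8·π_3
  π_2 = 1/8·π_0 + 1/8·π_1 + 1/8·π_2 + 3/8·π_3
  normalize: π_0 + π_1 + π_2 + π_3 = 1
Solving the linear system gives exactly π = [68/283, 84/283, 109/566, 153/566].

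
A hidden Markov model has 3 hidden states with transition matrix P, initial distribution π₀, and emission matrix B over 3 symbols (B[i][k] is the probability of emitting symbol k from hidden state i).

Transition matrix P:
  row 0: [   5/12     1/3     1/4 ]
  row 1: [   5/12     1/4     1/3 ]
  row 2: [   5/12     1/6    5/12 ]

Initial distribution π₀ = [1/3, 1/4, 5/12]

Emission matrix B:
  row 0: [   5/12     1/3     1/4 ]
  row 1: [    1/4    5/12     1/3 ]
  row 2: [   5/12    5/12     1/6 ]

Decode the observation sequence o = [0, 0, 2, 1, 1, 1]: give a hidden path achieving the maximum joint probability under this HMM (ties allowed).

path = [2, 0, 1, 2, 2, 2]

t=0: δ = [1.389e-01, 6.250e-02, 1.736e-01]  (obs o_0=0)
t=1: δ = [3.014e-02, 1.157e-02, 3.014e-02]  ψ = [2, 0, 2]  (obs o_1=0)
t=2: δ = [3.140e-03, 3.349e-03, 2.093e-03]  ψ = [0, 0, 2]  (obs o_2=2)
t=3: δ = [4.651e-04, 4.361e-04, 4.651e-04]  ψ = [1, 0, 1]  (obs o_3=1)
t=4: δ = [6.460e-05, 6.460e-05, 8.075e-05]  ψ = [0, 0, 2]  (obs o_4=1)
t=5: δ = [1.122e-05, 8.973e-06, 1.402e-05]  ψ = [2, 0, 2]  (obs o_5=1)
backtrack: best end state = 2; path = [2, 0, 1, 2, 2, 2]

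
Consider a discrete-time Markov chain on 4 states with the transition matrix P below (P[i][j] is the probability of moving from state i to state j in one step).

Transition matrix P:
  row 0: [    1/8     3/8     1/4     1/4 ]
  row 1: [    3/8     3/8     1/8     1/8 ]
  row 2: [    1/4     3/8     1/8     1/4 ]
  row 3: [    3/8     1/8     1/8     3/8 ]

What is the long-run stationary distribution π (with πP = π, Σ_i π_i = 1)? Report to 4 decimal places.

π = [0.2840, 0.3148, 0.1605, 0.2407]

Balance equations π_j = Σ_i π_i·P[i][j]:
  π_0 = 1/8·π_0 + 3/8·π_1 + 1/4·π_2 + 3/8·π_3
  π_1 = 3/8·π_0 + 3/8·π_1 + 3/8·π_2 + 1/8·π_3
  π_2 = 1/4·π_0 + 1/8·π_1 + 1/8·π_2 + 1/8·π_3
  normalize: π_0 + π_1 + π_2 + π_3 = 1
Solving the linear system gives exactly π = [23/81, 17/54, 13/81, 13/54].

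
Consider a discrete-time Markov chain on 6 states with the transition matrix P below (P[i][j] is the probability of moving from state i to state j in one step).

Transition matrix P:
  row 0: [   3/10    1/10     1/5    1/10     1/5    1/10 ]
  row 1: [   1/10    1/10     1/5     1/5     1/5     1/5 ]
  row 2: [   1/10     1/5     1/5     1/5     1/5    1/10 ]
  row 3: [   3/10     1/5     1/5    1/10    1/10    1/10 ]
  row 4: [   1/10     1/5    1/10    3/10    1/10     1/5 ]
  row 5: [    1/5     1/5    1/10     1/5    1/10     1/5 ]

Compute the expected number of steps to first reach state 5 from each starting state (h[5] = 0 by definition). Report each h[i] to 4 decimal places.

h = [7.5853, 6.8267, 7.5094, 7.5847, 6.8336, 0.0000]

First-step conditioning: h[5] = 0; for i ≠ 5, h[i] = 1 + Σ_k P[i][k]·h[k].
  h[0] = 1 + 3/10·h[0] + 1/10·h[1] + 1/5·h[2] + 1/10·h[3] + 1/5·h[4]
  h[1] = 1 + 1/10·h[0] + 1/10·h[1] + 1/5·h[2] + 1/5·h[3] + 1/5·h[4]
  h[2] = 1 + 1/10·h[0] + 1/5·h[1] + 1/5·h[2] + 1/5·h[3] + 1/5·h[4]
  h[3] = 1 + 3/10·h[0] + 1/5·h[1] + 1/5·h[2] + 1/10·h[3] + 1/10·h[4]
  h[4] = 1 + 1/10·h[0] + 1/5·h[1] + 1/10·h[2] + 3/10·h[3] + 1/10·h[4]
Solving the 5×5 linear system over states ≠ 5 gives exactly h = [110890/14619, 99800/14619, 9980/1329, 3360/443, 33300/4873, 0] (h[5] = 0 is the target).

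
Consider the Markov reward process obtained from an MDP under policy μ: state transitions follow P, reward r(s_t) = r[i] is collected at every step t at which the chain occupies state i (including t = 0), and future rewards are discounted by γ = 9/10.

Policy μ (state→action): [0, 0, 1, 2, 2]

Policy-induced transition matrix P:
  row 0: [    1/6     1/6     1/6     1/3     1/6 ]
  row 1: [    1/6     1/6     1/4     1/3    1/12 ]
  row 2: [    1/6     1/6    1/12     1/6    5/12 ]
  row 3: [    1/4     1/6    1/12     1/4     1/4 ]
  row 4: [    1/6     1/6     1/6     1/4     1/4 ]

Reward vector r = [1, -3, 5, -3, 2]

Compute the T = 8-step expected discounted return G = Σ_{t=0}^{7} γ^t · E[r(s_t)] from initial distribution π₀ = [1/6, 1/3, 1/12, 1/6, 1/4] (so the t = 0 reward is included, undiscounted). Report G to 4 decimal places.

G = -0.0413

t=0: π = [0.1667, 0.3333, 0.0833, 0.1667, 0.2500], E[r] = -0.4167, γ^t·E[r] = -0.416667, running G = -0.416667
t=1: π = [0.1806, 0.1667, 0.1736, 0.2847, 0.1944], E[r] = 0.0833, γ^t·E[r] = 0.075000, running G = -0.341667
t=2: π = [0.1904, 0.1667, 0.1424, 0.2645, 0.2361], E[r] = 0.0810, γ^t·E[r] = 0.065625, running G = -0.276042
t=3: π = [0.1887, 0.1667, 0.1467, 0.2679, 0.2301], E[r] = 0.0785, γ^t·E[r] = 0.057199, running G = -0.218842
t=4: π = [0.1890, 0.1667, 0.1460, 0.2674, 0.2309], E[r] = 0.0787, γ^t·E[r] = 0.051661, running G = -0.167181
t=5: π = [0.1889, 0.1667, 0.1461, 0.2675, 0.2308], E[r] = 0.0787, γ^t·E[r] = 0.046460, running G = -0.120722
t=6: π = [0.1890, 0.1667, 0.1461, 0.2675, 0.2308], E[r] = 0.0787, γ^t·E[r] = 0.041818, running G = -0.078904
t=7: π = [0.1890, 0.1667, 0.1461, 0.2675, 0.2308], E[r] = 0.0787, γ^t·E[r] = 0.037635, running G = -0.041269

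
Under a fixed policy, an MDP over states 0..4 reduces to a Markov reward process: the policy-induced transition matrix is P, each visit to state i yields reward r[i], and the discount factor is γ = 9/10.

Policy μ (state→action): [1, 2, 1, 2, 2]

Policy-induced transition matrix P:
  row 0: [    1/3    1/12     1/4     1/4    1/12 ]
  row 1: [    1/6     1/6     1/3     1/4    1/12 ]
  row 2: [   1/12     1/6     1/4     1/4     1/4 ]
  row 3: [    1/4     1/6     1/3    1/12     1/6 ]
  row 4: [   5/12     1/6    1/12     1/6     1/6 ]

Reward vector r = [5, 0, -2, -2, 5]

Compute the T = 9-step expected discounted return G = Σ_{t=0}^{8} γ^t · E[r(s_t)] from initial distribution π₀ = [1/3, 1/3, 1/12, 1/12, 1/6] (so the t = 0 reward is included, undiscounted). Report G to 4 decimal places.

G = 7.5208

t=0: π = [0.3333, 0.3333, 0.0833, 0.0833, 0.1667], E[r] = 2.1667, γ^t·E[r] = 2.166667, running G = 2.166667
t=1: π = [0.2639, 0.1389, 0.2569, 0.2222, 0.1181], E[r] = 0.9514, γ^t·E[r] = 0.856250, running G = 3.022917
t=2: π = [0.2373, 0.1447, 0.2604, 0.2031, 0.1545], E[r] = 1.0318, γ^t·E[r] = 0.835781, running G = 3.858698
t=3: π = [0.2401, 0.1469, 0.2532, 0.2033, 0.1565], E[r] = 1.0700, γ^t·E[r] = 0.780047, running G = 4.638745
t=4: π = [0.2416, 0.1467, 0.2531, 0.2031, 0.1555], E[r] = 1.0735, γ^t·E[r] = 0.704339, running G = 5.343084
t=5: π = [0.2417, 0.1465, 0.2532, 0.2032, 0.1554], E[r] = 1.0724, γ^t·E[r] = 0.633258, running G = 5.976341
t=6: π = [0.2416, 0.1465, 0.2532, 0.2032, 0.1554], E[r] = 1.0724, γ^t·E[r] = 0.569895, running G = 6.546236
t=7: π = [0.2416, 0.1465, 0.2532, 0.2032, 0.1554], E[r] = 1.0724, γ^t·E[r] = 0.512915, running G = 7.059151
t=8: π = [0.2416, 0.1465, 0.2532, 0.2032, 0.1554], E[r] = 1.0724, γ^t·E[r] = 0.461625, running G = 7.520776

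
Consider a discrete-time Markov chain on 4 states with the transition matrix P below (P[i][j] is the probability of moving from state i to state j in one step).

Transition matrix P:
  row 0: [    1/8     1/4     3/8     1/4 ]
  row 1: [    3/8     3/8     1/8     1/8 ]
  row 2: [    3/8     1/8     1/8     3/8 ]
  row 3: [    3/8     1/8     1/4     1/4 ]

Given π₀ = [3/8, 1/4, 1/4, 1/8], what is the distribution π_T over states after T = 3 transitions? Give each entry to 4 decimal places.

π = [0.2988, 0.2178, 0.2324, 0.2510]

t=0: π = [0.3750, 0.2500, 0.2500, 0.1250]
t=1: π = [0.2813, 0.2344, 0.2344, 0.2500]
t=2: π = [0.3047, 0.2188, 0.2266, 0.2500]
t=3: π = [0.2988, 0.2178, 0.2324, 0.2510]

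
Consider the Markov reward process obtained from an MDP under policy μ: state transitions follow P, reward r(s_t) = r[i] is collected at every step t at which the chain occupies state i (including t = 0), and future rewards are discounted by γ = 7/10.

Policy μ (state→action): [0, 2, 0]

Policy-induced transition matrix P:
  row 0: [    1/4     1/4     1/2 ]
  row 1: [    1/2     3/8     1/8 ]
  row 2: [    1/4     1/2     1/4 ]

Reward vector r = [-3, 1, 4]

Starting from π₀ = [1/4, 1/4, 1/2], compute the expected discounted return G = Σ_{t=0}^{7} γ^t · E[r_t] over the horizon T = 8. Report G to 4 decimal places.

t=0: π = [0.2500, 0.2500, 0.5000], E[r] = 1.5000, γ^t·E[r] = 1.500000, running G = 1.500000
t=1: π = [0.3125, 0.4063, 0.2813], E[r] = 0.5938, γ^t·E[r] = 0.415625, running G = 1.915625
t=2: π = [0.3516, 0.3711, 0.2773], E[r] = 0.4258, γ^t·E[r] = 0.208633, running G = 2.124258
t=3: π = [0.3428, 0.3657, 0.2915], E[r] = 0.5034, γ^t·E[r] = 0.172672, running G = 2.296930
t=4: π = [0.3414, 0.3686, 0.2900], E[r] = 0.5042, γ^t·E[r] = 0.121061, running G = 2.417991
t=5: π = [0.3421, 0.3686, 0.2893], E[r] = 0.4993, γ^t·E[r] = 0.083911, running G = 2.501902
t=6: π = [0.3421, 0.3684, 0.2895], E[r] = 0.4998, γ^t·E[r] = 0.058804, running G = 2.560706
t=7: π = [0.3421, 0.3684, 0.2895], E[r] = 0.5001, γ^t·E[r] = 0.041183, running G = 2.601889

G = 2.6019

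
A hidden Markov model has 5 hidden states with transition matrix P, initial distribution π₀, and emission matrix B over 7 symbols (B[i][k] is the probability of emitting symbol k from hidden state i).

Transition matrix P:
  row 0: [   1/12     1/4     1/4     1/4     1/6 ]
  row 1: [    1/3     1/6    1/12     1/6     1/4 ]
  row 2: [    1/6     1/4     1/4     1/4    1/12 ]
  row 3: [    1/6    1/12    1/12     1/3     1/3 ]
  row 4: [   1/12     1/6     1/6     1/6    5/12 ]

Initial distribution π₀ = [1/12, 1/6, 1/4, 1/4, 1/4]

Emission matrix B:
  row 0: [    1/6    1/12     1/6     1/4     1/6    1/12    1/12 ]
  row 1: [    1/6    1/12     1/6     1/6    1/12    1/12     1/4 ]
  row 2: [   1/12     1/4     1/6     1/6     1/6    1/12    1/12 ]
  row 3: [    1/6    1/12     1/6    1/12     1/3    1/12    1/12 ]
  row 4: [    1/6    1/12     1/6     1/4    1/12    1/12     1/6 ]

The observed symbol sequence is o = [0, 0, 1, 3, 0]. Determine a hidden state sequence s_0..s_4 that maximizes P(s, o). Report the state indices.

t=0: δ = [1.389e-02, 2.778e-02, 2.083e-02, 4.167e-02, 4.167e-02]  (obs o_0=0)
t=1: δ = [1.543e-03, 1.157e-03, 5.787e-04, 2.315e-03, 2.894e-03]  ψ = [1, 4, 4, 3, 4]  (obs o_1=0)
t=2: δ = [3.215e-05, 4.019e-05, 1.206e-04, 6.430e-05, 1.005e-04]  ψ = [1, 4, 4, 3, 4]  (obs o_2=1)
t=3: δ = [5.023e-06, 5.023e-06, 5.023e-06, 2.512e-06, 1.047e-05]  ψ = [2, 2, 2, 2, 4]  (obs o_3=3)
t=4: δ = [2.791e-07, 2.907e-07, 1.454e-07, 2.907e-07, 7.268e-07]  ψ = [1, 4, 4, 4, 4]  (obs o_4=0)
backtrack: best end state = 4; path = [4, 4, 4, 4, 4]

path = [4, 4, 4, 4, 4]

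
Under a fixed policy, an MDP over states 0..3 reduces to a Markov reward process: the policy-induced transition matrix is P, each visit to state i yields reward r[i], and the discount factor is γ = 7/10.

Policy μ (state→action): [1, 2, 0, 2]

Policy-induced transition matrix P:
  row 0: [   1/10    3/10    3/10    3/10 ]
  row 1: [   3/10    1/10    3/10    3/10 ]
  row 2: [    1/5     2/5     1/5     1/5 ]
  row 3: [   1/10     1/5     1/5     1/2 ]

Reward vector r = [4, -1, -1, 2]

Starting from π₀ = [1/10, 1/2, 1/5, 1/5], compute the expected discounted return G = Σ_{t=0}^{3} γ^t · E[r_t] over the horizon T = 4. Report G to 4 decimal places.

t=0: π = [0.1000, 0.5000, 0.2000, 0.2000], E[r] = 0.1000, γ^t·E[r] = 0.100000, running G = 0.100000
t=1: π = [0.2200, 0.2000, 0.2600, 0.3200], E[r] = 1.0600, γ^t·E[r] = 0.742000, running G = 0.842000
t=2: π = [0.1660, 0.2540, 0.2420, 0.3380], E[r] = 0.8440, γ^t·E[r] = 0.413560, running G = 1.255560
t=3: π = [0.1750, 0.2396, 0.2420, 0.3434], E[r] = 0.9052, γ^t·E[r] = 0.310484, running G = 1.566044

G = 1.5660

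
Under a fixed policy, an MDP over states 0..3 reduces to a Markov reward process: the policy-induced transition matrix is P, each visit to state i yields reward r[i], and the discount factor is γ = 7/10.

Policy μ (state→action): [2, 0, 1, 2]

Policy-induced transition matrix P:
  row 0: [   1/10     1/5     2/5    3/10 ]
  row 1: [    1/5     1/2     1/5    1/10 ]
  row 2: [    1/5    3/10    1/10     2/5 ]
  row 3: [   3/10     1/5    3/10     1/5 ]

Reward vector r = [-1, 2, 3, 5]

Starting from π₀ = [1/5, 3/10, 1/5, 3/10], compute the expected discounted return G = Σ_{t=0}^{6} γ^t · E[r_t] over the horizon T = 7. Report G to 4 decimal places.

G = 7.3028

t=0: π = [0.2000, 0.3000, 0.2000, 0.3000], E[r] = 2.5000, γ^t·E[r] = 2.500000, running G = 2.500000
t=1: π = [0.2100, 0.3100, 0.2500, 0.2300], E[r] = 2.3100, γ^t·E[r] = 1.617000, running G = 4.117000
t=2: π = [0.2020, 0.3180, 0.2400, 0.2400], E[r] = 2.3540, γ^t·E[r] = 1.153460, running G = 5.270460
t=3: π = [0.2038, 0.3194, 0.2404, 0.2364], E[r] = 2.3382, γ^t·E[r] = 0.802003, running G = 6.072463
t=4: π = [0.2033, 0.3199, 0.2404, 0.2365], E[r] = 2.3401, γ^t·E[r] = 0.561868, running G = 6.634330
t=5: π = [0.2033, 0.3200, 0.2403, 0.2364], E[r] = 2.3395, γ^t·E[r] = 0.393204, running G = 7.027534
t=6: π = [0.2033, 0.3200, 0.2403, 0.2364], E[r] = 2.3395, γ^t·E[r] = 0.275242, running G = 7.302776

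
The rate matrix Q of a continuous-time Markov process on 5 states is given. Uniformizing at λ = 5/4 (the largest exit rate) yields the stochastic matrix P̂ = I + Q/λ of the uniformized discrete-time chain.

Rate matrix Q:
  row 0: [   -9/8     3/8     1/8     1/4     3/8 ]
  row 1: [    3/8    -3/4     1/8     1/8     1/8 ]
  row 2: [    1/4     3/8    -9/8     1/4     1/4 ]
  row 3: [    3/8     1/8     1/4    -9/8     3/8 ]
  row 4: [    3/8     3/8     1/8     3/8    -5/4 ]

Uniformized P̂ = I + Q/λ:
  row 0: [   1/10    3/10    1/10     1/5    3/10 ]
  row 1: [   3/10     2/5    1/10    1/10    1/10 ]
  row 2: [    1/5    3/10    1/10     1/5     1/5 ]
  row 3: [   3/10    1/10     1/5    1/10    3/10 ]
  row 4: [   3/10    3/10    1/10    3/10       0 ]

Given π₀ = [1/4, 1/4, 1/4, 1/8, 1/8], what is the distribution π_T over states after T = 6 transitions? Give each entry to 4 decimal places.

π = [0.2402, 0.2953, 0.1171, 0.1710, 0.1763]

t=0: π = [0.2500, 0.2500, 0.2500, 0.1250, 0.1250]
t=1: π = [0.2250, 0.3000, 0.1125, 0.1750, 0.1875]
t=2: π = [0.2438, 0.2950, 0.1175, 0.1713, 0.1725]
t=3: π = [0.2395, 0.2953, 0.1171, 0.1706, 0.1775]
t=4: π = [0.2404, 0.2954, 0.1171, 0.1712, 0.1760]
t=5: π = [0.2402, 0.2953, 0.1171, 0.1709, 0.1764]
t=6: π = [0.2402, 0.2953, 0.1171, 0.1710, 0.1763]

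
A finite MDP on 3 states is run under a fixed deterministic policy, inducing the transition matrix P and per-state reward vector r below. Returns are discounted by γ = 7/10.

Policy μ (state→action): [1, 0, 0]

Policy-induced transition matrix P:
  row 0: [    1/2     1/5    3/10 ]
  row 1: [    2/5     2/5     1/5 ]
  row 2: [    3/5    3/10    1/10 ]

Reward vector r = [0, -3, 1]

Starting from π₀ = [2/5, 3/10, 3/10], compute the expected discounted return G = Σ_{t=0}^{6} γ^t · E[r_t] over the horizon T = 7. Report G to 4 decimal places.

t=0: π = [0.4000, 0.3000, 0.3000], E[r] = -0.6000, γ^t·E[r] = -0.600000, running G = -0.600000
t=1: π = [0.5000, 0.2900, 0.2100], E[r] = -0.6600, γ^t·E[r] = -0.462000, running G = -1.062000
t=2: π = [0.4920, 0.2790, 0.2290], E[r] = -0.6080, γ^t·E[r] = -0.297920, running G = -1.359920
t=3: π = [0.4950, 0.2787, 0.2263], E[r] = -0.6098, γ^t·E[r] = -0.209161, running G = -1.569081
t=4: π = [0.4948, 0.2784, 0.2269], E[r] = -0.6082, γ^t·E[r] = -0.146038, running G = -1.715120
t=5: π = [0.4949, 0.2784, 0.2268], E[r] = -0.6083, γ^t·E[r] = -0.102236, running G = -1.817356
t=6: π = [0.4948, 0.2784, 0.2268], E[r] = -0.6082, γ^t·E[r] = -0.071560, running G = -1.888915

G = -1.8889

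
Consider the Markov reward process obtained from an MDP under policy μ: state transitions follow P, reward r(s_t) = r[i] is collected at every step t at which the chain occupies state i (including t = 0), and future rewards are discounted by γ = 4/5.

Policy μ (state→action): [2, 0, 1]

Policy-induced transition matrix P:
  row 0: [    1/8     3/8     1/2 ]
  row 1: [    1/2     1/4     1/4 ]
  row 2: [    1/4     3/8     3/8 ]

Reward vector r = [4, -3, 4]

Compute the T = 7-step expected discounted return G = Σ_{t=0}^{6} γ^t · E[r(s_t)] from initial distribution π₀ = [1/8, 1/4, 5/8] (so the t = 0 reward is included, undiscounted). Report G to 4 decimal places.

G = 7.1160

t=0: π = [0.1250, 0.2500, 0.6250], E[r] = 2.2500, γ^t·E[r] = 2.250000, running G = 2.250000
t=1: π = [0.2969, 0.3438, 0.3594], E[r] = 1.5938, γ^t·E[r] = 1.275000, running G = 3.525000
t=2: π = [0.2988, 0.3320, 0.3691], E[r] = 1.6758, γ^t·E[r] = 1.072500, running G = 4.597500
t=3: π = [0.2957, 0.3335, 0.3708], E[r] = 1.6655, γ^t·E[r] = 0.852750, running G = 5.450250
t=4: π = [0.2964, 0.3333, 0.3703], E[r] = 1.6668, γ^t·E[r] = 0.682725, running G = 6.132975
t=5: π = [0.2963, 0.3333, 0.3704], E[r] = 1.6666, γ^t·E[r] = 0.546128, running G = 6.679103
t=6: π = [0.2963, 0.3333, 0.3704], E[r] = 1.6667, γ^t·E[r] = 0.436907, running G = 7.116010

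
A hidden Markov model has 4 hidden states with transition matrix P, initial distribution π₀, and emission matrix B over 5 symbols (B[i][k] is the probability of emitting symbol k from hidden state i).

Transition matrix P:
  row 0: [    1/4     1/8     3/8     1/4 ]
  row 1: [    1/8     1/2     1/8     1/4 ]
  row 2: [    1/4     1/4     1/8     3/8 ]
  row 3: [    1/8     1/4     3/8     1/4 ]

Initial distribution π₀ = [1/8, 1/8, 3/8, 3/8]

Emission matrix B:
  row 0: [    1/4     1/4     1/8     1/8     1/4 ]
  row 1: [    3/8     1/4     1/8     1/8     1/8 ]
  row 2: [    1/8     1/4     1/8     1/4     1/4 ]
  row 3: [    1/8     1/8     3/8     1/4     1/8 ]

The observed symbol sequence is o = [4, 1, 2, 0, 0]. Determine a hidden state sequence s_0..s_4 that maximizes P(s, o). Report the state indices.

path = [2, 1, 1, 1, 1]

t=0: δ = [3.125e-02, 1.562e-02, 9.375e-02, 4.688e-02]  (obs o_0=4)
t=1: δ = [5.859e-03, 5.859e-03, 4.395e-03, 4.395e-03]  ψ = [2, 2, 3, 2]  (obs o_1=1)
t=2: δ = [1.831e-04, 3.662e-04, 2.747e-04, 6.180e-04]  ψ = [0, 1, 0, 2]  (obs o_2=2)
t=3: δ = [1.931e-05, 6.866e-05, 2.897e-05, 1.931e-05]  ψ = [3, 1, 3, 3]  (obs o_3=0)
t=4: δ = [2.146e-06, 1.287e-05, 1.073e-06, 2.146e-06]  ψ = [1, 1, 1, 1]  (obs o_4=0)
backtrack: best end state = 1; path = [2, 1, 1, 1, 1]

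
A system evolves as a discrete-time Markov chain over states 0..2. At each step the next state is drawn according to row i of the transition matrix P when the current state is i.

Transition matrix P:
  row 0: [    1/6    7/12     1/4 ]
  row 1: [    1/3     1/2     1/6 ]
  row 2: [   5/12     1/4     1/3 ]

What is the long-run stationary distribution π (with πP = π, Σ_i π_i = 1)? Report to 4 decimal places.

Balance equations π_j = Σ_i π_i·P[i][j]:
  π_0 = 1/6·π_0 + 1/3·π_1 + 5/12·π_2
  π_1 = 7/12·π_0 + 1/2·π_1 + 1/4·π_2
  normalize: π_0 + π_1 + π_2 = 1
Solving the linear system gives exactly π = [42/139, 65/139, 32/139].

π = [0.3022, 0.4676, 0.2302]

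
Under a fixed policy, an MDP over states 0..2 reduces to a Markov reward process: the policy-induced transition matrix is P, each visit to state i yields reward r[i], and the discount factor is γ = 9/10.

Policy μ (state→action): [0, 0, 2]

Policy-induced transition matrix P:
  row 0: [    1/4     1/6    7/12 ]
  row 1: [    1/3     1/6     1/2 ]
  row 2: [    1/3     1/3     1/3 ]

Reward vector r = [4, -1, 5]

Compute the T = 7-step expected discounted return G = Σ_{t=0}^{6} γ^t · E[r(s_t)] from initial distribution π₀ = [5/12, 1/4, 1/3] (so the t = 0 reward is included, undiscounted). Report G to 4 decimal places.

t=0: π = [0.4167, 0.2500, 0.3333], E[r] = 3.0833, γ^t·E[r] = 3.083333, running G = 3.083333
t=1: π = [0.2986, 0.2222, 0.4792], E[r] = 3.3681, γ^t·E[r] = 3.031250, running G = 6.114583
t=2: π = [0.3084, 0.2465, 0.4450], E[r] = 3.2124, γ^t·E[r] = 2.602031, running G = 8.716615
t=3: π = [0.3076, 0.2408, 0.4515], E[r] = 3.2473, γ^t·E[r] = 2.367316, running G = 11.083931
t=4: π = [0.3077, 0.2419, 0.4504], E[r] = 3.2408, γ^t·E[r] = 2.126268, running G = 13.210199
t=5: π = [0.3077, 0.2417, 0.4506], E[r] = 3.2419, γ^t·E[r] = 1.914326, running G = 15.124525
t=6: π = [0.3077, 0.2418, 0.4505], E[r] = 3.2417, γ^t·E[r] = 1.722788, running G = 16.847313

G = 16.8473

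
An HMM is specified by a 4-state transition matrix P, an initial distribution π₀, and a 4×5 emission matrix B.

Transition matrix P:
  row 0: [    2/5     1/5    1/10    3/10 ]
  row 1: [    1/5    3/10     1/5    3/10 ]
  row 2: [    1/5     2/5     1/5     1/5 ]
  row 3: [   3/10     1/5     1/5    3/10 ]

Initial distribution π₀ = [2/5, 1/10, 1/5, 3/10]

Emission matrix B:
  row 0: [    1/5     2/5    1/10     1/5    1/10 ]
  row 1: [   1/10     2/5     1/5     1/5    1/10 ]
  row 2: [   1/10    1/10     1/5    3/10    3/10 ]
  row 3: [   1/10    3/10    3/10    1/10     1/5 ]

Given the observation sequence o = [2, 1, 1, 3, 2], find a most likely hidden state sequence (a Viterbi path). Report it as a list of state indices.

t=0: δ = [4.000e-02, 2.000e-02, 4.000e-02, 9.000e-02]  (obs o_0=2)
t=1: δ = [1.080e-02, 7.200e-03, 1.800e-03, 8.100e-03]  ψ = [3, 3, 3, 3]  (obs o_1=1)
t=2: δ = [1.728e-03, 8.640e-04, 1.620e-04, 9.720e-04]  ψ = [0, 0, 3, 0]  (obs o_2=1)
t=3: δ = [1.382e-04, 6.912e-05, 5.832e-05, 5.184e-05]  ψ = [0, 0, 3, 0]  (obs o_3=3)
t=4: δ = [5.530e-06, 5.530e-06, 2.765e-06, 1.244e-05]  ψ = [0, 0, 0, 0]  (obs o_4=2)
backtrack: best end state = 3; path = [3, 0, 0, 0, 3]

path = [3, 0, 0, 0, 3]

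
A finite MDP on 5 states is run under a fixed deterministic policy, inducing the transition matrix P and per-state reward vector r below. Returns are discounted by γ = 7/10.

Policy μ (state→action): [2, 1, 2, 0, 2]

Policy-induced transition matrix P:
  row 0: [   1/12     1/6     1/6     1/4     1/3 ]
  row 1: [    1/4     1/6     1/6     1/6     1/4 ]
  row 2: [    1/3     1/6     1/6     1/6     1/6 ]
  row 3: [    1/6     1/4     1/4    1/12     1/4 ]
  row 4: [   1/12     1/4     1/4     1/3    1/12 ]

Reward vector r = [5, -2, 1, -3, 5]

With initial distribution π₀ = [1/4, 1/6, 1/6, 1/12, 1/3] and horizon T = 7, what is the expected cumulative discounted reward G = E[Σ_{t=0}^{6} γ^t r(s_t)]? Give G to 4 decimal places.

t=0: π = [0.2500, 0.1667, 0.1667, 0.0833, 0.3333], E[r] = 2.5000, γ^t·E[r] = 2.500000, running G = 2.500000
t=1: π = [0.1597, 0.2014, 0.2014, 0.2361, 0.2014], E[r] = 0.8958, γ^t·E[r] = 0.627083, running G = 3.127083
t=2: π = [0.1869, 0.2031, 0.2031, 0.1939, 0.2130], E[r] = 1.2147, γ^t·E[r] = 0.595203, running G = 3.722286
t=3: π = [0.1841, 0.2006, 0.2006, 0.2016, 0.2132], E[r] = 1.1811, γ^t·E[r] = 0.405113, running G = 4.127398
t=4: π = [0.1837, 0.2012, 0.2012, 0.2007, 0.2131], E[r] = 1.1806, γ^t·E[r] = 0.283459, running G = 4.410857
t=5: π = [0.1839, 0.2012, 0.2012, 0.2008, 0.2130], E[r] = 1.1812, γ^t·E[r] = 0.198524, running G = 4.609381
t=6: π = [0.1839, 0.2011, 0.2011, 0.2008, 0.2131], E[r] = 1.1812, γ^t·E[r] = 0.138971, running G = 4.748353

G = 4.7484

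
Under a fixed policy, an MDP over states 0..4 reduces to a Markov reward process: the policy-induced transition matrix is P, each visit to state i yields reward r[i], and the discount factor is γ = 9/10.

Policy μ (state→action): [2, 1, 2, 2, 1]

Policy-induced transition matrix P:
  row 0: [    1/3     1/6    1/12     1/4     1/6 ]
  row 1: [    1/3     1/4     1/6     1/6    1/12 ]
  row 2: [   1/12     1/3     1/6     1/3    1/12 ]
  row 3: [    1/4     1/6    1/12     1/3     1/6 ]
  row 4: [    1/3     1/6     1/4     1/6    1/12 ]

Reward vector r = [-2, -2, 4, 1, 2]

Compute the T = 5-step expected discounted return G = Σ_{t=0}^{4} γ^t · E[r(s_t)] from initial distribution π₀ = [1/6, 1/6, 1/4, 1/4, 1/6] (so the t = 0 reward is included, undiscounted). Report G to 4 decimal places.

t=0: π = [0.1667, 0.1667, 0.2500, 0.2500, 0.1667], E[r] = 0.9167, γ^t·E[r] = 0.916667, running G = 0.916667
t=1: π = [0.2500, 0.2222, 0.1458, 0.2639, 0.1181], E[r] = 0.1389, γ^t·E[r] = 0.125000, running G = 1.041667
t=2: π = [0.2749, 0.2095, 0.1337, 0.2558, 0.1262], E[r] = 0.0741, γ^t·E[r] = 0.060000, running G = 1.101667
t=3: π = [0.2786, 0.2064, 0.1330, 0.2545, 0.1276], E[r] = 0.0714, γ^t·E[r] = 0.052066, running G = 1.153733
t=4: π = [0.2789, 0.2060, 0.1329, 0.2545, 0.1278], E[r] = 0.0716, γ^t·E[r] = 0.047000, running G = 1.200733

G = 1.2007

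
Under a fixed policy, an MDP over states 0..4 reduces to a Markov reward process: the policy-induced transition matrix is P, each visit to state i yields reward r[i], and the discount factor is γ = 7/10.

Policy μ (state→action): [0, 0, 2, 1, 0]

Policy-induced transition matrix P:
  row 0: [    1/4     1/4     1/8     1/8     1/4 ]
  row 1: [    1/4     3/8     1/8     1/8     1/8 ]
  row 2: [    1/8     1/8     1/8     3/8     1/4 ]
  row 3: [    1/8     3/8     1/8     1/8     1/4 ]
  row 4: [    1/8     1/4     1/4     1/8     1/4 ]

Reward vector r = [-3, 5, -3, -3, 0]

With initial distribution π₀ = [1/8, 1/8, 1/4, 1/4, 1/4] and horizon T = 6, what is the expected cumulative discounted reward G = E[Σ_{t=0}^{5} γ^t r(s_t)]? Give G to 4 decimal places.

t=0: π = [0.1250, 0.1250, 0.2500, 0.2500, 0.2500], E[r] = -1.2500, γ^t·E[r] = -1.250000, running G = -1.250000
t=1: π = [0.1563, 0.2656, 0.1563, 0.1875, 0.2344], E[r] = -0.1719, γ^t·E[r] = -0.120313, running G = -1.370313
t=2: π = [0.1777, 0.2871, 0.1543, 0.1641, 0.2168], E[r] = -0.0527, γ^t·E[r] = -0.025840, running G = -1.396152
t=3: π = [0.1831, 0.2871, 0.1521, 0.1636, 0.2141], E[r] = -0.0608, γ^t·E[r] = -0.020851, running G = -1.417004
t=4: π = [0.1838, 0.2873, 0.1518, 0.1630, 0.2141], E[r] = -0.0591, γ^t·E[r] = -0.014186, running G = -1.431189
t=5: π = [0.1839, 0.2873, 0.1518, 0.1629, 0.2141], E[r] = -0.0592, γ^t·E[r] = -0.009943, running G = -1.441133

G = -1.4411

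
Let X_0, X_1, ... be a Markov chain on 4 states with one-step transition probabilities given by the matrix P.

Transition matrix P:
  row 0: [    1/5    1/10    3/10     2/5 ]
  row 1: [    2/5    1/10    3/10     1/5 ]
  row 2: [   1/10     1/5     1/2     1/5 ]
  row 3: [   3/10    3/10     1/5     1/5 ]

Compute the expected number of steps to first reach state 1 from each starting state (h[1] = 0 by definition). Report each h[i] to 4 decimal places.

h = [5.2809, 0.0000, 4.8315, 4.4382]

First-step conditioning: h[1] = 0; for i ≠ 1, h[i] = 1 + Σ_k P[i][k]·h[k].
  h[0] = 1 + 1/5·h[0] + 3/10·h[2] + 2/5·h[3]
  h[2] = 1 + 1/10·h[0] + 1/2·h[2] + 1/5·h[3]
  h[3] = 1 + 3/10·h[0] + 1/5·h[2] + 1/5·h[3]
Solving the 3×3 linear system over states ≠ 1 gives exactly h = [470/89, 0, 430/89, 395/89] (h[1] = 0 is the target).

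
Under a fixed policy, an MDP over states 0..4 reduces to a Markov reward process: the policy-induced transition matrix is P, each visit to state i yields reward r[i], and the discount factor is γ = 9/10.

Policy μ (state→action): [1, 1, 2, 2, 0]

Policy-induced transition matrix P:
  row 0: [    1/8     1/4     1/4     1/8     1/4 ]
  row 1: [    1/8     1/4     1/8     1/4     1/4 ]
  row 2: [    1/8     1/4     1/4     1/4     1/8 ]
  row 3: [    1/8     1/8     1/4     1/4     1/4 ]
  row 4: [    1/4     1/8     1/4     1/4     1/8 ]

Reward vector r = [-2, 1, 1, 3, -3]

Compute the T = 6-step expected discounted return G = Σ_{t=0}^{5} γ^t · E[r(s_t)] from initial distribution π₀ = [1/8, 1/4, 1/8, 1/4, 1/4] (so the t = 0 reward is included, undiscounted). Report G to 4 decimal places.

G = 0.9173

t=0: π = [0.1250, 0.2500, 0.1250, 0.2500, 0.2500], E[r] = 0.1250, γ^t·E[r] = 0.125000, running G = 0.125000
t=1: π = [0.1563, 0.1875, 0.2188, 0.2344, 0.2031], E[r] = 0.1875, γ^t·E[r] = 0.168750, running G = 0.293750
t=2: π = [0.1504, 0.1953, 0.2266, 0.2305, 0.1973], E[r] = 0.2207, γ^t·E[r] = 0.178770, running G = 0.472520
t=3: π = [0.1497, 0.1965, 0.2256, 0.2312, 0.1970], E[r] = 0.2253, γ^t·E[r] = 0.164274, running G = 0.636794
t=4: π = [0.1496, 0.1965, 0.2254, 0.2313, 0.1972], E[r] = 0.2250, γ^t·E[r] = 0.147627, running G = 0.784420
t=5: π = [0.1496, 0.1964, 0.2254, 0.2313, 0.1972], E[r] = 0.2250, γ^t·E[r] = 0.132835, running G = 0.917255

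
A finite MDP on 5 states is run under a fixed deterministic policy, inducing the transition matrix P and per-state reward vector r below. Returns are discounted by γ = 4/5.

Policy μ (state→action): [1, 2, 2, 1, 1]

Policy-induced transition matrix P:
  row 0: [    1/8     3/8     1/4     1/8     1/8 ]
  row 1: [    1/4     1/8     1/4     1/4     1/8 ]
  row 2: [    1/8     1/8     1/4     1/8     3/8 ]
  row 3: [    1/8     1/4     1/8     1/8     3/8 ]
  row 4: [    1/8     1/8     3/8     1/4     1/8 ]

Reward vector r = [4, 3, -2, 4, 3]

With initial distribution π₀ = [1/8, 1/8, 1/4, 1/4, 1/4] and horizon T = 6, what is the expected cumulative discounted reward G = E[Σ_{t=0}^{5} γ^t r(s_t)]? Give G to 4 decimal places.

t=0: π = [0.1250, 0.1250, 0.2500, 0.2500, 0.2500], E[r] = 2.1250, γ^t·E[r] = 2.125000, running G = 2.125000
t=1: π = [0.1406, 0.1875, 0.2500, 0.1719, 0.2500], E[r] = 2.0625, γ^t·E[r] = 1.650000, running G = 3.775000
t=2: π = [0.1484, 0.1816, 0.2598, 0.1797, 0.2305], E[r] = 2.0293, γ^t·E[r] = 1.298750, running G = 5.073750
t=3: π = [0.1477, 0.1846, 0.2563, 0.1765, 0.2349], E[r] = 2.0425, γ^t·E[r] = 1.045750, running G = 6.119500
t=4: π = [0.1481, 0.1840, 0.2573, 0.1774, 0.2332], E[r] = 2.0390, γ^t·E[r] = 0.835188, running G = 6.954688
t=5: π = [0.1480, 0.1842, 0.2570, 0.1772, 0.2337], E[r] = 2.0403, γ^t·E[r] = 0.668560, running G = 7.623248

G = 7.6232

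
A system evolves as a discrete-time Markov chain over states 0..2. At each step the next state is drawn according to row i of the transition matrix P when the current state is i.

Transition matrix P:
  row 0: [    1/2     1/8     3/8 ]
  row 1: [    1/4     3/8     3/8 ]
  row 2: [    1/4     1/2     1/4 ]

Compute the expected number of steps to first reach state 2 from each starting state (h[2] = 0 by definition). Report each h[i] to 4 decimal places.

h = [2.6667, 2.6667, 0.0000]

First-step conditioning: h[2] = 0; for i ≠ 2, h[i] = 1 + Σ_k P[i][k]·h[k].
  h[0] = 1 + 1/2·h[0] + 1/8·h[1]
  h[1] = 1 + 1/4·h[0] + 3/8·h[1]
Solving the 2×2 linear system over states ≠ 2 gives exactly h = [8/3, 8/3, 0] (h[2] = 0 is the target).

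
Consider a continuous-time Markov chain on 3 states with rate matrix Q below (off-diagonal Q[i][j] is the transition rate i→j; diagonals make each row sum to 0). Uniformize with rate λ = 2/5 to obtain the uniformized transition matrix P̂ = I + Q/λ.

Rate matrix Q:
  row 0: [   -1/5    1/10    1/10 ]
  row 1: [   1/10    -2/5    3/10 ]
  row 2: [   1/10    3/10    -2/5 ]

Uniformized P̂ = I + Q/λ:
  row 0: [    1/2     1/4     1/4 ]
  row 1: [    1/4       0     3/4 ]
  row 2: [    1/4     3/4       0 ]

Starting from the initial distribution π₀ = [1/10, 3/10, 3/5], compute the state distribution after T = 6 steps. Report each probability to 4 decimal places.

π = [0.3333, 0.3067, 0.3601]

t=0: π = [0.1000, 0.3000, 0.6000]
t=1: π = [0.2750, 0.4750, 0.2500]
t=2: π = [0.3188, 0.2563, 0.4250]
t=3: π = [0.3297, 0.3984, 0.2719]
t=4: π = [0.3324, 0.2863, 0.3813]
t=5: π = [0.3331, 0.3690, 0.2979]
t=6: π = [0.3333, 0.3067, 0.3601]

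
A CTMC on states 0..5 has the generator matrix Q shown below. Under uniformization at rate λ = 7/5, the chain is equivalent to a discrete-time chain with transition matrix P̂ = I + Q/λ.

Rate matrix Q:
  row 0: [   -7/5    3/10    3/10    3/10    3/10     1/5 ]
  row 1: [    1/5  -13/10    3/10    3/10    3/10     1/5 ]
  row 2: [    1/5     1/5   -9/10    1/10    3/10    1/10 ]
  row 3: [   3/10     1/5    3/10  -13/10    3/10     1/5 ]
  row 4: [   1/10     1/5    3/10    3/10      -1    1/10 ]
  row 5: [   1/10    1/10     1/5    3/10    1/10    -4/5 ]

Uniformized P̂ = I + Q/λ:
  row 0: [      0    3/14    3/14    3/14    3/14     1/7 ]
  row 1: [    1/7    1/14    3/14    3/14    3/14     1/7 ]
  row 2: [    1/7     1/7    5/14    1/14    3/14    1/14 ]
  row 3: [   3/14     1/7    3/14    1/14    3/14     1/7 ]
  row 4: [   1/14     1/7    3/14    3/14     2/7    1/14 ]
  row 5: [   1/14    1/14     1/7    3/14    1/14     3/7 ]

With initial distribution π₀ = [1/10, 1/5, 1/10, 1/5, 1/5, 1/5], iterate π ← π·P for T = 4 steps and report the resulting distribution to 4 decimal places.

t=0: π = [0.1000, 0.2000, 0.1000, 0.2000, 0.2000, 0.2000]
t=1: π = [0.1143, 0.1214, 0.2143, 0.1714, 0.2000, 0.1786]
t=2: π = [0.1117, 0.1296, 0.2321, 0.1592, 0.2031, 0.1643]
t=3: π = [0.1120, 0.1298, 0.2357, 0.1584, 0.2053, 0.1587]
t=4: π = [0.1122, 0.1302, 0.2366, 0.1580, 0.2063, 0.1567]

π = [0.1122, 0.1302, 0.2366, 0.1580, 0.2063, 0.1567]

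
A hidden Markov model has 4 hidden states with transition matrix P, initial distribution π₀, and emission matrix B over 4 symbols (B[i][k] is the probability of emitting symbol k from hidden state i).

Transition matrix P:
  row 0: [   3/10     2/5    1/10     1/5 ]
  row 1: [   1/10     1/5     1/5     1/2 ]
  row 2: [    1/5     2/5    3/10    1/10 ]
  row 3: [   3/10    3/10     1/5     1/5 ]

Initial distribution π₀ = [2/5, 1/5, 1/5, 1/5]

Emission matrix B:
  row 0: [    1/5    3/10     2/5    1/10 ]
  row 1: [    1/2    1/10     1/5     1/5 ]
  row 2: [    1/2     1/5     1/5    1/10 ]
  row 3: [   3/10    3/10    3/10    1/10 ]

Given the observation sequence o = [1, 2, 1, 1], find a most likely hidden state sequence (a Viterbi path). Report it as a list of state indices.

t=0: δ = [1.200e-01, 2.000e-02, 4.000e-02, 6.000e-02]  (obs o_0=1)
t=1: δ = [1.440e-02, 9.600e-03, 2.400e-03, 7.200e-03]  ψ = [0, 0, 0, 0]  (obs o_1=2)
t=2: δ = [1.296e-03, 5.760e-04, 3.840e-04, 1.440e-03]  ψ = [0, 0, 1, 1]  (obs o_2=1)
t=3: δ = [1.296e-04, 5.184e-05, 5.760e-05, 8.640e-05]  ψ = [3, 0, 3, 1]  (obs o_3=1)
backtrack: best end state = 0; path = [0, 1, 3, 0]

path = [0, 1, 3, 0]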